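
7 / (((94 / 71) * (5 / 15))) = 1491 / 94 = 15.86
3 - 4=-1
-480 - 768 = -1248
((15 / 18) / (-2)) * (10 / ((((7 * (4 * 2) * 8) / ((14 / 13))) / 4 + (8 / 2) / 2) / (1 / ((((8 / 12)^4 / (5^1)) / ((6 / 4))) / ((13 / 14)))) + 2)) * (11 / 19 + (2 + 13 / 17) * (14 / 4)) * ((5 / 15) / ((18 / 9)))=-290671875 / 204337552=-1.42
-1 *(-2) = 2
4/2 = 2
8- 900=-892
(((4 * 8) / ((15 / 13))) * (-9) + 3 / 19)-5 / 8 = -190051 / 760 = -250.07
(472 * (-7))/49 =-67.43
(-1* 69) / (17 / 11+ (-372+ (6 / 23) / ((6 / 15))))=17457 / 93560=0.19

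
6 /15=2 /5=0.40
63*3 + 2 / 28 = 2647 / 14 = 189.07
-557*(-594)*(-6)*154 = -305712792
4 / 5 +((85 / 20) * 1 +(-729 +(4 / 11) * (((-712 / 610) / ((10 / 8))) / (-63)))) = -3060331051 / 4227300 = -723.94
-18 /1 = -18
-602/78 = -301/39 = -7.72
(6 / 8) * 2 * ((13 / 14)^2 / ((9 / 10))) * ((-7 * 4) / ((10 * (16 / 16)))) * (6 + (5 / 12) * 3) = -4901 / 168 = -29.17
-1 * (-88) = 88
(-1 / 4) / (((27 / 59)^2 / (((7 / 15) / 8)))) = -24367 / 349920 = -0.07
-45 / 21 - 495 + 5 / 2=-6925 / 14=-494.64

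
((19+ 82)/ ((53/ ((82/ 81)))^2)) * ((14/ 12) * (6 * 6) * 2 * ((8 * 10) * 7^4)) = 3652491861760/ 6143283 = 594550.48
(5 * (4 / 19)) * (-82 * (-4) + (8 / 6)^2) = 59360 / 171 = 347.13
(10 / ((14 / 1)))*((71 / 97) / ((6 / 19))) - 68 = -270287 / 4074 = -66.34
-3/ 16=-0.19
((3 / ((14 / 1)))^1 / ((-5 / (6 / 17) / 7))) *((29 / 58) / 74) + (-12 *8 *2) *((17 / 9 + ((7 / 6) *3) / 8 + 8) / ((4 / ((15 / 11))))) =-93532399 / 138380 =-675.91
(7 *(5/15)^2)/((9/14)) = 98/81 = 1.21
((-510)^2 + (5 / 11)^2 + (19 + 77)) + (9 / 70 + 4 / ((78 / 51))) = 28650506447 / 110110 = 260198.95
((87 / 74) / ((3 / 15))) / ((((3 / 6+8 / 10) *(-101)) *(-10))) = 435 / 97162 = 0.00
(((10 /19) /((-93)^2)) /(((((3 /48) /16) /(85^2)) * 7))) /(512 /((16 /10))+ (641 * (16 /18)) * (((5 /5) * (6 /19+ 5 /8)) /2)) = 36992000 /1352819881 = 0.03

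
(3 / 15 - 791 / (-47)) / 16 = 2001 / 1880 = 1.06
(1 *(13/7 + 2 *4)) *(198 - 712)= -35466/7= -5066.57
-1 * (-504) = 504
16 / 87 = 0.18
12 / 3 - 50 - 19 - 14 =-79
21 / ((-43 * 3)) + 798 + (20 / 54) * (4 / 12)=2779297 / 3483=797.96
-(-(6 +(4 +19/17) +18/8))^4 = -682740290961/21381376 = -31931.54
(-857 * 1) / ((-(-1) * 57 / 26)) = -22282 / 57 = -390.91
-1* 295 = -295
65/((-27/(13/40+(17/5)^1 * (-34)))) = 19981/72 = 277.51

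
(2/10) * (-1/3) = -1/15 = -0.07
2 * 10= 20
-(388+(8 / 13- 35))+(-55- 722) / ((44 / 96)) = -292991 / 143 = -2048.89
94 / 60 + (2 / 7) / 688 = 56603 / 36120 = 1.57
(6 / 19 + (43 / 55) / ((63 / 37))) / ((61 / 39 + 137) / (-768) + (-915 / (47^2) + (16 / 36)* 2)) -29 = -938741567503 / 35603750875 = -26.37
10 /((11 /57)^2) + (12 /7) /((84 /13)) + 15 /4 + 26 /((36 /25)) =62023253 /213444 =290.58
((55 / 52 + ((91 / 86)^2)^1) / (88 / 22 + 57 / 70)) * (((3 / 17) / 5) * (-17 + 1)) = -35170464 / 137707973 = -0.26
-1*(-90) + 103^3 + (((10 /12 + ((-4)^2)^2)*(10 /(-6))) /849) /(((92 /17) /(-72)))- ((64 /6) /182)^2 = 23049517377056 /21091707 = 1092823.70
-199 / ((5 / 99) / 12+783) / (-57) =78804 / 17673971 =0.00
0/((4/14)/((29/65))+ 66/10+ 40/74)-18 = -18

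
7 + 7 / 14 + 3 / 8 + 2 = 79 / 8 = 9.88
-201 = -201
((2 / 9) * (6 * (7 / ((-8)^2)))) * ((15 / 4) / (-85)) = -7 / 1088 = -0.01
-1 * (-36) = 36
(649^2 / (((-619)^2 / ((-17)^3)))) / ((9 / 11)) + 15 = -22711238908 / 3448449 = -6585.93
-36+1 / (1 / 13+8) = -3767 / 105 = -35.88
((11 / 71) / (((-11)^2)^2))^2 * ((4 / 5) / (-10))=-2 / 223260975025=-0.00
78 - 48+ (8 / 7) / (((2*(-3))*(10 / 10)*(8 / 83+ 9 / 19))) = 560062 / 18879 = 29.67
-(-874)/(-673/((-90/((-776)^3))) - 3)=-39330/157242605959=-0.00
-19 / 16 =-1.19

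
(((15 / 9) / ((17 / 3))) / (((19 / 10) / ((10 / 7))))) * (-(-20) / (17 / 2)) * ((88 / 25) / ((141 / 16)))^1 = 1126400 / 5419617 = 0.21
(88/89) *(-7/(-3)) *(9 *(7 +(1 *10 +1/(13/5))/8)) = 172.30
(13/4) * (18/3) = 39/2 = 19.50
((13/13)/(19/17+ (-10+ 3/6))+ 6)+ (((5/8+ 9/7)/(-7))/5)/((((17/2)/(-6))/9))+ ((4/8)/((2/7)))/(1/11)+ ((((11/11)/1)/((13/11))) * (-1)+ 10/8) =79876756/3086265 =25.88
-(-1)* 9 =9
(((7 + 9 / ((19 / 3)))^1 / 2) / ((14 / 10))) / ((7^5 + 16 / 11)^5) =64420400 / 28737831031386461874769223169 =0.00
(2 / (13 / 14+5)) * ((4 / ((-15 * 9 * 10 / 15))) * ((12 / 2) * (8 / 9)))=-0.08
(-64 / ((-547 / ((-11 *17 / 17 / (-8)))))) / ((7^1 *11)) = 0.00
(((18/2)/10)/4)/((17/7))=63/680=0.09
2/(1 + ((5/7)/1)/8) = 112/61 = 1.84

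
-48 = -48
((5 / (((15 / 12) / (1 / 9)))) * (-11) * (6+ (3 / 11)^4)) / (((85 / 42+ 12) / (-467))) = 766488968 / 783959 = 977.72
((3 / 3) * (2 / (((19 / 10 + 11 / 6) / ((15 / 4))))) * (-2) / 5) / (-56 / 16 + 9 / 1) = -45 / 308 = -0.15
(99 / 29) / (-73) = -99 / 2117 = -0.05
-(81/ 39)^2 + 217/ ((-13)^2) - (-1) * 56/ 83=-2.35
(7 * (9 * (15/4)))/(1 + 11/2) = 945/26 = 36.35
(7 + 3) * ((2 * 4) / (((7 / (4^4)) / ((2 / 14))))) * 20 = 409600 / 49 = 8359.18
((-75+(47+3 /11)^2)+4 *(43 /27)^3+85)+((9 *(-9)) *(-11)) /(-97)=520182314833 /231019371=2251.68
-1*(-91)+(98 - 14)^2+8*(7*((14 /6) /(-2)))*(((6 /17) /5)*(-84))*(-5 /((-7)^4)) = 850397 /119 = 7146.19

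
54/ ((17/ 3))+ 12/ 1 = 366/ 17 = 21.53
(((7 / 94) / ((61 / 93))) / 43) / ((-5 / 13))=-8463 / 1232810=-0.01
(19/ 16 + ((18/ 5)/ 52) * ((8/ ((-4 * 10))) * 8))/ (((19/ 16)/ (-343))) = -1920457/ 6175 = -311.01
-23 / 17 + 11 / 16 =-181 / 272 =-0.67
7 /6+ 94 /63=335 /126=2.66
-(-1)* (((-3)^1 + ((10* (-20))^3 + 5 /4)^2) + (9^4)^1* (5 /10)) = 1023999680052465 /16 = 63999980003279.06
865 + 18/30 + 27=4463/5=892.60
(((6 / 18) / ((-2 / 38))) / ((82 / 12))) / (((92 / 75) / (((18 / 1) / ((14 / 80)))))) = -513000 / 6601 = -77.72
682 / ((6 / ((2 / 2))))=341 / 3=113.67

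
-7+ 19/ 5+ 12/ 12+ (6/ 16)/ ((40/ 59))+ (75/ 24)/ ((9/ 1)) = -3743/ 2880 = -1.30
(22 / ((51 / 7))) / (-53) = -154 / 2703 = -0.06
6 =6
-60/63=-20/21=-0.95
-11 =-11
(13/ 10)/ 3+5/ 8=127/ 120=1.06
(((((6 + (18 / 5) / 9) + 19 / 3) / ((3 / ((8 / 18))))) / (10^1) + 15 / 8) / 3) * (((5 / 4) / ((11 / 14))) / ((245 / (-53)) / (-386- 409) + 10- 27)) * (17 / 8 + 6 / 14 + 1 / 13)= -35966641057 / 212326583040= -0.17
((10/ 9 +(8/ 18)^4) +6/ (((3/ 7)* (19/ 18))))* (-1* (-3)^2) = -129.72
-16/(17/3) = -48/17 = -2.82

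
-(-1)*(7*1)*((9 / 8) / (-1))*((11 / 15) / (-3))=77 / 40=1.92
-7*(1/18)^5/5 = -7/9447840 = -0.00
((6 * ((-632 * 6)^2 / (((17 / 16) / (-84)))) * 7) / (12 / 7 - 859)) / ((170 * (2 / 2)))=2840882429952 / 8671445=327613.50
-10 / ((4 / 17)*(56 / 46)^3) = -1034195 / 43904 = -23.56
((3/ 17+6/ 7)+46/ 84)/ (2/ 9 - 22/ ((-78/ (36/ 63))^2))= 4006821/ 560116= 7.15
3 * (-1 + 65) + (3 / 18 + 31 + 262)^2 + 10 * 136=87498.69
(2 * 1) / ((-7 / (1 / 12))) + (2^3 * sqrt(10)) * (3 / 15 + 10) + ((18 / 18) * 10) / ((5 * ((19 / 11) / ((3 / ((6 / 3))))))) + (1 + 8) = 8549 / 798 + 408 * sqrt(10) / 5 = 268.75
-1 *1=-1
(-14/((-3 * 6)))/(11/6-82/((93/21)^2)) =-13454/40611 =-0.33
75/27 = 25/9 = 2.78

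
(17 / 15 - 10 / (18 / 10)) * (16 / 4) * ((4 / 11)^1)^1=-6.43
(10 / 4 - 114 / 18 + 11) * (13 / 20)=559 / 120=4.66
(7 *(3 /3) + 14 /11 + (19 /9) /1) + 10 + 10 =3008 /99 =30.38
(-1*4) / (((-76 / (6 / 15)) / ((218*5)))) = 436 / 19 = 22.95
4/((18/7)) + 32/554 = 4022/2493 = 1.61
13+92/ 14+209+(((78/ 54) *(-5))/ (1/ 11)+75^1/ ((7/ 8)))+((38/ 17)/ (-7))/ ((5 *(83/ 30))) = 20873693/ 88893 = 234.82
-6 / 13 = -0.46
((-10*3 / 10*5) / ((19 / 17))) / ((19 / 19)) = -255 / 19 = -13.42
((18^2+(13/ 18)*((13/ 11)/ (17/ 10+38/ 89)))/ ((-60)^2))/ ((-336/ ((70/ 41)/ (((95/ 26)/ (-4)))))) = 790335949/ 1576692572400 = 0.00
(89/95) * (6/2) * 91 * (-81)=-1968057/95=-20716.39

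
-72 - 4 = -76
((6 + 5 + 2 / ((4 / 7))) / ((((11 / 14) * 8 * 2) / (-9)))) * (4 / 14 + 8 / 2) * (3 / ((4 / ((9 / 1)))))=-105705 / 352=-300.30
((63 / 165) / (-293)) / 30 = -7 / 161150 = -0.00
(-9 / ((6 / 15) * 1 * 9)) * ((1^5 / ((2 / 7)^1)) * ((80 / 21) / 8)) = -25 / 6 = -4.17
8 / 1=8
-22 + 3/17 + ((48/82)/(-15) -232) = -253.86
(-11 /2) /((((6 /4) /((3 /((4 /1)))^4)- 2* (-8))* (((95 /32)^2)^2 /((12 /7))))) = -0.01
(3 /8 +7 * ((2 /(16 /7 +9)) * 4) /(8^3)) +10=52505 /5056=10.38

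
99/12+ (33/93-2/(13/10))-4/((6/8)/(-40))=1065853/4836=220.40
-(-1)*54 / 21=18 / 7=2.57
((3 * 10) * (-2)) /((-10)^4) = -3 /500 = -0.01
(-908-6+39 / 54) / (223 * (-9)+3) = 16439 / 36072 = 0.46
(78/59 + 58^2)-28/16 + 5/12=595426/177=3363.99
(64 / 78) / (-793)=-0.00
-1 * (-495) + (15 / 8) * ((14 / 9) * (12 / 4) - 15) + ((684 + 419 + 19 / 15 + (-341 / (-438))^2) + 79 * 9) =4396101019 / 1918440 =2291.50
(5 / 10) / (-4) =-0.12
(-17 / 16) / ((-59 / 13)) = 0.23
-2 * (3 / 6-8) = 15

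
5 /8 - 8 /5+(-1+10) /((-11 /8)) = -3309 /440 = -7.52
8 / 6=4 / 3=1.33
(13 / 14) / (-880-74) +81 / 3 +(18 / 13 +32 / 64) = 5015009 / 173628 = 28.88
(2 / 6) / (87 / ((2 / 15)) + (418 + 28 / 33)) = 22 / 70709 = 0.00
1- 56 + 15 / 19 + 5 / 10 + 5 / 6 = -3014 / 57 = -52.88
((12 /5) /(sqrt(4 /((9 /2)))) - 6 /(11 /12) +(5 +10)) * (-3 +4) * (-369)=-34317 /11 - 3321 * sqrt(2) /5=-4059.05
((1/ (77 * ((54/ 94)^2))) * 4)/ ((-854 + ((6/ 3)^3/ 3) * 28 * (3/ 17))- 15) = -150212/ 816679017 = -0.00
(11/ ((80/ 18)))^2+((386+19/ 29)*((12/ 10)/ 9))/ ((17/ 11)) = 93435199/ 2366400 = 39.48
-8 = -8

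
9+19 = 28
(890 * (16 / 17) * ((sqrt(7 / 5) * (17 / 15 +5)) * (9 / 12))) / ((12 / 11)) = 180136 * sqrt(35) / 255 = 4179.21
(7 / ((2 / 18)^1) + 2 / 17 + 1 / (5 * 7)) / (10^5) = 9393 / 14875000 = 0.00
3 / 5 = 0.60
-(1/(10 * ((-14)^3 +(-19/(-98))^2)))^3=110730297608/2287709842577774159796875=0.00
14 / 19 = 0.74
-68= -68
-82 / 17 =-4.82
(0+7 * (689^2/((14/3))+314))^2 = 2040780816481/4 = 510195204120.25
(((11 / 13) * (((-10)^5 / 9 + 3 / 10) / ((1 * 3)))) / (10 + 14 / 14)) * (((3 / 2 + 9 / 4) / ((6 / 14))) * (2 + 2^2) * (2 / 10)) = -538447 / 180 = -2991.37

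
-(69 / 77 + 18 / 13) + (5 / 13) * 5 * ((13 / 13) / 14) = -613 / 286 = -2.14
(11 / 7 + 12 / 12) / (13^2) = 18 / 1183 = 0.02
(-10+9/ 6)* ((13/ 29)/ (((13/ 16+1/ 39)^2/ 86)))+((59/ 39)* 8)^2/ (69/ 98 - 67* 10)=-369323612276840320/ 791361361545651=-466.69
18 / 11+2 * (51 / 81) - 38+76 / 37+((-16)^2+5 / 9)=2456099 / 10989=223.51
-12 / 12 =-1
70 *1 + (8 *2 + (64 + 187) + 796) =1133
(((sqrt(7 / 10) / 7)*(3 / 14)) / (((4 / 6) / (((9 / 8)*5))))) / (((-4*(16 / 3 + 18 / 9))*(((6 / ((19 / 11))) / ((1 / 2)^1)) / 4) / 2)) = -1539*sqrt(70) / 1517824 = -0.01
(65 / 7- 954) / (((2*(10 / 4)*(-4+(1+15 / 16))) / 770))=211616 / 3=70538.67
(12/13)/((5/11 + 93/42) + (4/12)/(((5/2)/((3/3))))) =27720/84149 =0.33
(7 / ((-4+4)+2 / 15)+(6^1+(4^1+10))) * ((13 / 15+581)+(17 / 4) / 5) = 1013927 / 24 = 42246.96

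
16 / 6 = 8 / 3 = 2.67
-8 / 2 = -4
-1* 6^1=-6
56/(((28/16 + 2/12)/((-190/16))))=-7980/23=-346.96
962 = 962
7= 7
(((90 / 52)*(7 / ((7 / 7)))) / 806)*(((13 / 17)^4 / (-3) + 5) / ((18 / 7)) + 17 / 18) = 34540555 / 807815112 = 0.04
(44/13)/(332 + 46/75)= 1650/162149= 0.01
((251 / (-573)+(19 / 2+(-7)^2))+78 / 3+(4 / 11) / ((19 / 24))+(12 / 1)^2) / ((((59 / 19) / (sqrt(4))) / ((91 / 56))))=711542611 / 2975016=239.17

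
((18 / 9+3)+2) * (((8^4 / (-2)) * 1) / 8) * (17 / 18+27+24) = -837760 / 9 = -93084.44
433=433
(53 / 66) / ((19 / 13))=689 / 1254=0.55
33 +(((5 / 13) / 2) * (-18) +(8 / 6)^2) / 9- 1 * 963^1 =-979487 / 1053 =-930.19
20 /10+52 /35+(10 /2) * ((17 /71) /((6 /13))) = 90647 /14910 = 6.08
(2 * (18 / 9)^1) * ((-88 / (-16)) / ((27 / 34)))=748 / 27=27.70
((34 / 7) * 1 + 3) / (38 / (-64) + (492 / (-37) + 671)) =65120 / 5446119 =0.01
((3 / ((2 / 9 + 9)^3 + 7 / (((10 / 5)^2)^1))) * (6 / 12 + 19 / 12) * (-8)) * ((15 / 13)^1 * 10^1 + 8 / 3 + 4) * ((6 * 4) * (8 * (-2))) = 13250304000 / 29799263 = 444.65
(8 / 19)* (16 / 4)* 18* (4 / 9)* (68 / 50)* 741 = 339456 / 25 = 13578.24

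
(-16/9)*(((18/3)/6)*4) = -64/9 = -7.11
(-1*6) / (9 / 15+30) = -10 / 51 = -0.20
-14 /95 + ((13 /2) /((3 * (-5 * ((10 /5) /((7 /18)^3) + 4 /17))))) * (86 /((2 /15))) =-8.31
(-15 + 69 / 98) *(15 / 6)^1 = -7005 / 196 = -35.74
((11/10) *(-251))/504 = -2761/5040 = -0.55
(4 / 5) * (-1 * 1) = -4 / 5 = -0.80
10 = 10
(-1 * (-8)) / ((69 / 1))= 8 / 69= 0.12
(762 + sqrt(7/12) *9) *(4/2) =3 *sqrt(21) + 1524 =1537.75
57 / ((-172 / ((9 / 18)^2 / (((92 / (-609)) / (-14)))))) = -242991 / 31648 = -7.68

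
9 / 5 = 1.80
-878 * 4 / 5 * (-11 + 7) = 14048 / 5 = 2809.60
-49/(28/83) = -581/4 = -145.25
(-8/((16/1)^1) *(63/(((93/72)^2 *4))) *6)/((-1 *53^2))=27216/2699449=0.01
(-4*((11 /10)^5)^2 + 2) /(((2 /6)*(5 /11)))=-690935011833 /12500000000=-55.27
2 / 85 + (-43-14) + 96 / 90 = -55.91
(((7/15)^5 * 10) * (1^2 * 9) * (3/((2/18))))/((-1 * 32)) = -16807/10000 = -1.68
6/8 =3/4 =0.75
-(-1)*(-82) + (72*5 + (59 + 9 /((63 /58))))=2417 /7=345.29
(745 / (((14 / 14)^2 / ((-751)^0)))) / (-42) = -745 / 42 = -17.74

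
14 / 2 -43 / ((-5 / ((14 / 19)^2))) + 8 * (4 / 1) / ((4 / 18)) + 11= 300838 / 1805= 166.67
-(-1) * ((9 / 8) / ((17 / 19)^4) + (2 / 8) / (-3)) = 3351625 / 2004504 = 1.67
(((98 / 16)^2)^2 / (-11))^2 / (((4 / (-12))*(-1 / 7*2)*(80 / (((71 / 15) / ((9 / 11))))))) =16516766493091697 / 1328755507200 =12430.25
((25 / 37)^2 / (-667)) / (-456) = 625 / 416384088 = 0.00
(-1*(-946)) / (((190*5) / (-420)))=-39732 / 95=-418.23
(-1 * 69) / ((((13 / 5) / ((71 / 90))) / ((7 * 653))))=-7464443 / 78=-95697.99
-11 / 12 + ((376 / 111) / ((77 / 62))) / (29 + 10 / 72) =-29517683 / 35863212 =-0.82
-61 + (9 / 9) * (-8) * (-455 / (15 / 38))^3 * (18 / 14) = 47257083145 / 3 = 15752361048.33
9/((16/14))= 63/8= 7.88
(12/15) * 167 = 668/5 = 133.60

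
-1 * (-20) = 20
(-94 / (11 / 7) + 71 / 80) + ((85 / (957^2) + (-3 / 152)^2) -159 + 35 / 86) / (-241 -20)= -69251666332065827 / 1187380790735040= -58.32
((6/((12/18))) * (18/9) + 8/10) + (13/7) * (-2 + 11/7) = 4411/245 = 18.00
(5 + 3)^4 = 4096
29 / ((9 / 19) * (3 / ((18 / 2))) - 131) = -551 / 2486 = -0.22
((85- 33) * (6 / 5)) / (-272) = -0.23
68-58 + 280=290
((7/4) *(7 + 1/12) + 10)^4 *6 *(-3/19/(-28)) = 1335469140625/156893184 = 8511.96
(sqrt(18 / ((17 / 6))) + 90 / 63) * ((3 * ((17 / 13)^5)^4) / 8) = 60963471099713587836024015 / 532138985696662384286428 + 2151651921166361923624377 * sqrt(51) / 76019855099523197755204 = 316.69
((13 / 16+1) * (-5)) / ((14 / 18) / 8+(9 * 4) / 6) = -1305 / 878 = -1.49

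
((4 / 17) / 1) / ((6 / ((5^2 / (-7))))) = -50 / 357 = -0.14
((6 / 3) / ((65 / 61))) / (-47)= -122 / 3055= -0.04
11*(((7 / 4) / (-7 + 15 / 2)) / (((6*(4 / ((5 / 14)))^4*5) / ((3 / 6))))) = 0.00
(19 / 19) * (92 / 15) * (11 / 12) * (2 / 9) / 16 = 253 / 3240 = 0.08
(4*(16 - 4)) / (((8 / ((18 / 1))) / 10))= 1080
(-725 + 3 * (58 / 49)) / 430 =-35351 / 21070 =-1.68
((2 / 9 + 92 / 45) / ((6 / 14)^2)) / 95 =1666 / 12825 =0.13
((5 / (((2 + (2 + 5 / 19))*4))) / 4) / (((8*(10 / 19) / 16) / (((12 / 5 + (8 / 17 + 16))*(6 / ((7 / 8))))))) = 36.04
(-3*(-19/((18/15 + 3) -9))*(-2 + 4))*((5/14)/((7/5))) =-2375/392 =-6.06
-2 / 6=-1 / 3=-0.33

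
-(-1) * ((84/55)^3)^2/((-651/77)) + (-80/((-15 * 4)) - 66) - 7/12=-20828766766113/312036312500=-66.75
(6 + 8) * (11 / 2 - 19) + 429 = 240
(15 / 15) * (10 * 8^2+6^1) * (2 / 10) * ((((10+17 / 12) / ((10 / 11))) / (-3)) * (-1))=486761 / 900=540.85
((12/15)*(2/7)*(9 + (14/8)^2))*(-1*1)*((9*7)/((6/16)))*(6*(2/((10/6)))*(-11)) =917136/25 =36685.44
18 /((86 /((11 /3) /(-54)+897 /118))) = 36004 /22833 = 1.58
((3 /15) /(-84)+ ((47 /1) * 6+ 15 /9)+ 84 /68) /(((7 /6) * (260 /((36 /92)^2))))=164768823 /1145708200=0.14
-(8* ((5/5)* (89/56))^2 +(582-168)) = -170209/392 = -434.21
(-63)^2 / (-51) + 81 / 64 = -83295 / 1088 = -76.56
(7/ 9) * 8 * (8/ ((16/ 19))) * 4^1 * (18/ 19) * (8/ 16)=112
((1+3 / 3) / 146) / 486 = 1 / 35478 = 0.00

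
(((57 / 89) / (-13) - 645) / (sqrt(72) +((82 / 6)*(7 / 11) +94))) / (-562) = 41733206757 / 3708581333821 - 2438233974*sqrt(2) / 3708581333821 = 0.01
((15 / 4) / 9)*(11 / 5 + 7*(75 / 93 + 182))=99343 / 186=534.10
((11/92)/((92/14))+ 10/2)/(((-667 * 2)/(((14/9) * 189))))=-3121839/2822744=-1.11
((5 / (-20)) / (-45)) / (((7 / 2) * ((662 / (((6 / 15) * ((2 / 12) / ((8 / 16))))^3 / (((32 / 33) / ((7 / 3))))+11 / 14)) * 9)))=74789 / 354709530000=0.00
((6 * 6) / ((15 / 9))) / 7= 108 / 35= 3.09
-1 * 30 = -30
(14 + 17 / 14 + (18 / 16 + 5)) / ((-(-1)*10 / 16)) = 239 / 7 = 34.14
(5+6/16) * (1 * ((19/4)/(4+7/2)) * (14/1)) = 5719/120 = 47.66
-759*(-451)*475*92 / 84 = 1246575275 / 7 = 178082182.14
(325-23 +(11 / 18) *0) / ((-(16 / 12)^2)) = -1359 / 8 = -169.88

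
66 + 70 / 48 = 1619 / 24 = 67.46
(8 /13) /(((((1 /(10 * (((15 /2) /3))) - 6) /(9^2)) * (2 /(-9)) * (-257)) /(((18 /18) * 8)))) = -583200 /497809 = -1.17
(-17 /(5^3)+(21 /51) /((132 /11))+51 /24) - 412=-20908811 /51000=-409.98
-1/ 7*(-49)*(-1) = -7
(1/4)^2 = 1/16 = 0.06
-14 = -14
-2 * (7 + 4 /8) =-15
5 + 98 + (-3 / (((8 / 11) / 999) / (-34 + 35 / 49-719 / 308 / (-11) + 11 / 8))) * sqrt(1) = 644230217 / 4928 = 130728.53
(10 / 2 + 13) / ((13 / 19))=342 / 13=26.31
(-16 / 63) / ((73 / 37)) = -0.13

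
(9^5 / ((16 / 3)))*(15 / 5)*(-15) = -7971615 / 16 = -498225.94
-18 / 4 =-9 / 2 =-4.50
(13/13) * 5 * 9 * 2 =90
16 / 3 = 5.33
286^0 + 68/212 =70/53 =1.32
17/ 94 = 0.18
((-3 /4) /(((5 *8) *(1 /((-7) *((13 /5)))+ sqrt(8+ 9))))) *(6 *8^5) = -9539712 *sqrt(17) /43985-104832 /8797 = -906.16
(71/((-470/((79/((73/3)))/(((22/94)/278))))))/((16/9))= -21050577/64240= -327.69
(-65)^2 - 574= 3651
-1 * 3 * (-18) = 54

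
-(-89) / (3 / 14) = 1246 / 3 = 415.33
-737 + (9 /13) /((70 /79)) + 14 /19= -12716481 /17290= -735.48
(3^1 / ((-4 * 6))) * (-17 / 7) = 17 / 56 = 0.30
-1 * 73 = -73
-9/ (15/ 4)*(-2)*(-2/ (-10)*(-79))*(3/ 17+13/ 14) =-249324/ 2975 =-83.81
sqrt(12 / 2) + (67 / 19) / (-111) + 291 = sqrt(6) + 613652 / 2109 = 293.42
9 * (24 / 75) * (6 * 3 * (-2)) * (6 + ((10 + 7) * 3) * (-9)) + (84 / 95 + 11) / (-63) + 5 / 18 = 2810982679 / 59850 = 46967.13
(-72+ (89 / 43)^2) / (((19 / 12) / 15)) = -641.52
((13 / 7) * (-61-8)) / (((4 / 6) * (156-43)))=-2691 / 1582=-1.70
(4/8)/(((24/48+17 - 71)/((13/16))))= -13/1712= -0.01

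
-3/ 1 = -3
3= 3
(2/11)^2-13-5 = -17.97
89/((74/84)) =3738/37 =101.03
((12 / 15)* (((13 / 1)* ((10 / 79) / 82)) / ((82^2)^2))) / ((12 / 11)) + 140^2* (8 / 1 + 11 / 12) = 25593221805651781 / 146442238064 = 174766.67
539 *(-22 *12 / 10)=-14229.60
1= 1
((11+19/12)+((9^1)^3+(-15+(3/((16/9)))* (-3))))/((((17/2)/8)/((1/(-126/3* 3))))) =-34633/6426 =-5.39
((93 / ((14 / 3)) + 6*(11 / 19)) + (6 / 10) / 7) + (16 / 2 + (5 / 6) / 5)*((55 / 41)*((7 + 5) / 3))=67.31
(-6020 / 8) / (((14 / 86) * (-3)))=1540.83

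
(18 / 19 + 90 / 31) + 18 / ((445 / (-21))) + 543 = 143109633 / 262105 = 546.00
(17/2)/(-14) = -17/28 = -0.61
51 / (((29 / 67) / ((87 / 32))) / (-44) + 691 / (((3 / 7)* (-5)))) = -62645 / 396101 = -0.16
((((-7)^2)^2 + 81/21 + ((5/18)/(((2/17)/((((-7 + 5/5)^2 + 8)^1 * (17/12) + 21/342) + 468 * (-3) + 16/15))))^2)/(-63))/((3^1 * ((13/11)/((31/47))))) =-402868078597050011/13614940842048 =-29590.15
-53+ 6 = -47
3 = 3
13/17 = 0.76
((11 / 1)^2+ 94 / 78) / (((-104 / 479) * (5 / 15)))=-1141457 / 676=-1688.55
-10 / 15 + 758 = 2272 / 3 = 757.33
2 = 2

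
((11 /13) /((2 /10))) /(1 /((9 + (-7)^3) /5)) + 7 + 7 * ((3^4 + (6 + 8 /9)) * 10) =687563 /117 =5876.61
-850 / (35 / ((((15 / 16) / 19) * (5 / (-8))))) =6375 / 8512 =0.75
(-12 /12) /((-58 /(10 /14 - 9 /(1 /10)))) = -625 /406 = -1.54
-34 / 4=-17 / 2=-8.50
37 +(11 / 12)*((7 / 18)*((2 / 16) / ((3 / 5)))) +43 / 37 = 7334053 / 191808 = 38.24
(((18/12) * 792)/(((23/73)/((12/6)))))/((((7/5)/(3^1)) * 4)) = 650430/161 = 4039.94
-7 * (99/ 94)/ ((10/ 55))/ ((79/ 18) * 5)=-68607/ 37130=-1.85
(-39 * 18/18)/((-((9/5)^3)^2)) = 203125/177147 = 1.15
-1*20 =-20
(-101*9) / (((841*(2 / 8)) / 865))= -3145140 / 841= -3739.76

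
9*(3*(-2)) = -54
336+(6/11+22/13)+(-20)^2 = 105568/143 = 738.24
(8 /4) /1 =2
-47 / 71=-0.66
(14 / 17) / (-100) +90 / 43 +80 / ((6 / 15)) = 7386199 / 36550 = 202.08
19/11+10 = 129/11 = 11.73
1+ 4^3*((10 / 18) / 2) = 169 / 9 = 18.78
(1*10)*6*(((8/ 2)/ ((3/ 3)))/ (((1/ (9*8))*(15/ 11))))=12672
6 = 6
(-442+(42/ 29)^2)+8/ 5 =-1843062/ 4205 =-438.30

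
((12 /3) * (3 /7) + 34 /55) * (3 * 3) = 8082 /385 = 20.99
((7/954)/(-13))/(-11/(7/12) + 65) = -49/4005846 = -0.00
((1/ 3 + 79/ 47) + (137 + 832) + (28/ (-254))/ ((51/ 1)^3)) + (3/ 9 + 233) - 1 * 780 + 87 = 404881803242/ 791793819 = 511.35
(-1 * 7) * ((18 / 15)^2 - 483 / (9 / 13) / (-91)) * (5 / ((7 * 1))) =-683 / 15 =-45.53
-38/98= -19/49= -0.39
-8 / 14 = -4 / 7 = -0.57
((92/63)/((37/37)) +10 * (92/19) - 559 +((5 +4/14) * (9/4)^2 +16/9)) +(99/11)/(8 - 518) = -260792551/542640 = -480.60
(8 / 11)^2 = 64 / 121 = 0.53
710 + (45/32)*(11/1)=23215/32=725.47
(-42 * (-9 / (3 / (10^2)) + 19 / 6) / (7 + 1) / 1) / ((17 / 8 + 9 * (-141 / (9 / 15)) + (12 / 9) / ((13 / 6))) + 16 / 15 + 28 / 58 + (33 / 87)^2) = -2044525665 / 2768978581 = -0.74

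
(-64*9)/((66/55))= -480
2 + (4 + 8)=14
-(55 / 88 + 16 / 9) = -173 / 72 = -2.40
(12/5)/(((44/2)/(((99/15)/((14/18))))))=162/175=0.93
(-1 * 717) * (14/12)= -1673/2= -836.50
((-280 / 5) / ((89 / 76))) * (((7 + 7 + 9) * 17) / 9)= -1664096 / 801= -2077.52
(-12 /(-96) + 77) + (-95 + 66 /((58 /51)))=9317 /232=40.16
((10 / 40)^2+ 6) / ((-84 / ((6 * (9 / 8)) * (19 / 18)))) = -1843 / 3584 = -0.51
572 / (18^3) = 143 / 1458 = 0.10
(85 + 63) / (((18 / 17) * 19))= 1258 / 171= 7.36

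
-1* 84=-84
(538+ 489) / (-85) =-1027 / 85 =-12.08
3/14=0.21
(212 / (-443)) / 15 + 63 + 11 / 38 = 15973169 / 252510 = 63.26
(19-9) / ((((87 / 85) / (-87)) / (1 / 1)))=-850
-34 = -34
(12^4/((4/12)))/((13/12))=746496/13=57422.77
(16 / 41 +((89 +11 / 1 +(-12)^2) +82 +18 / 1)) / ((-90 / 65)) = -248.73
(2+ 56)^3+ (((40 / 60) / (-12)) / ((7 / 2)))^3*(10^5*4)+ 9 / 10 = 487869953063 / 2500470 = 195111.30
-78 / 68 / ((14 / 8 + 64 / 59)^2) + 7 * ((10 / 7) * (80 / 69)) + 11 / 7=1772522741 / 136108273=13.02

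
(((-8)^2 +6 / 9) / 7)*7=194 / 3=64.67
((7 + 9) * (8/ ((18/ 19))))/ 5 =1216/ 45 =27.02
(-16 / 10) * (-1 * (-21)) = -168 / 5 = -33.60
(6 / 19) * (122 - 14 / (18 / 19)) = 1930 / 57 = 33.86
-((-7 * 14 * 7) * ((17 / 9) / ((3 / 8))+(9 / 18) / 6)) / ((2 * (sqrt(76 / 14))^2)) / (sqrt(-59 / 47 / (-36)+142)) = 1327753 * sqrt(11295181) / 164380932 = 27.15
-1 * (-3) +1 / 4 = 3.25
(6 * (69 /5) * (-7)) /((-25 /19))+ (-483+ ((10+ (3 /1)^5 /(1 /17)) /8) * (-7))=-3665.88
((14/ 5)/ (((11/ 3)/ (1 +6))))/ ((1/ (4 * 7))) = 8232/ 55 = 149.67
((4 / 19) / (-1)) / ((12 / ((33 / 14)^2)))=-363 / 3724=-0.10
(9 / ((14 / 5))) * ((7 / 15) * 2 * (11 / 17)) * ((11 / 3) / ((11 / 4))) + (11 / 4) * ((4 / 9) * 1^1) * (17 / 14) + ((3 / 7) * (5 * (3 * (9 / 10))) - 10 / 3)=6988 / 1071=6.52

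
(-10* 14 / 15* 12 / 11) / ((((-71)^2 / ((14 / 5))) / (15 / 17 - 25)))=128576 / 942667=0.14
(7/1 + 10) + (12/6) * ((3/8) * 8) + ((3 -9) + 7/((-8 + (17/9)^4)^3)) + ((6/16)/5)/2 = 40893106086962491/2390899225034960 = 17.10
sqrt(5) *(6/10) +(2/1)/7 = 2/7 +3 *sqrt(5)/5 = 1.63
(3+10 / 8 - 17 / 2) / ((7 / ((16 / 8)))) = -17 / 14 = -1.21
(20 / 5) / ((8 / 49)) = 49 / 2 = 24.50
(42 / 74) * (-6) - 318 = -11892 / 37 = -321.41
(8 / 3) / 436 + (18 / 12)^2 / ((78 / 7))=7075 / 34008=0.21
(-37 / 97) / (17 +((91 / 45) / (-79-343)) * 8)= -351315 / 15621947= -0.02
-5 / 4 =-1.25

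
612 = 612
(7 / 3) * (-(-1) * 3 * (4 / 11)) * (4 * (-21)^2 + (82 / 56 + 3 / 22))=543805 / 121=4494.26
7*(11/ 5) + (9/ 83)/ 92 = 588017/ 38180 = 15.40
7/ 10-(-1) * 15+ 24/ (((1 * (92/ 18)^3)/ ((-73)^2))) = 118455449/ 121670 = 973.58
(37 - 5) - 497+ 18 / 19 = -8817 / 19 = -464.05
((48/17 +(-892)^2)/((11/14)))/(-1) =-189368704/187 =-1012666.87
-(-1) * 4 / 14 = 2 / 7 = 0.29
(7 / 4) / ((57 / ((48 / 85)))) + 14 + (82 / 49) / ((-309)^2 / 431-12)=100233419288 / 7146602715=14.03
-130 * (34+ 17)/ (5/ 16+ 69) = -106080/ 1109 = -95.65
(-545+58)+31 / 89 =-43312 / 89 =-486.65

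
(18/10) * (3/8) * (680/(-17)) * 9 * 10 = -2430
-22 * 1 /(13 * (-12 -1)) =22 /169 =0.13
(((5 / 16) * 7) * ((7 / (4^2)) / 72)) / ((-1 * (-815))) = 49 / 3004416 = 0.00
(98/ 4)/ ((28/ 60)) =52.50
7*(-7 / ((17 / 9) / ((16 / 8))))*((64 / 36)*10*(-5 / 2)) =39200 / 17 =2305.88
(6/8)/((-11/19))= -57/44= -1.30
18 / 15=6 / 5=1.20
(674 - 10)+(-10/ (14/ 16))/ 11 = 51048/ 77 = 662.96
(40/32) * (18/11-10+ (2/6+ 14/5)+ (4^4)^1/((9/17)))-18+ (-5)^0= 230039/396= 580.91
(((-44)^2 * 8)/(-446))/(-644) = 0.05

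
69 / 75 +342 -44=298.92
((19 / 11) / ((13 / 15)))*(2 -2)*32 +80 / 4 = 20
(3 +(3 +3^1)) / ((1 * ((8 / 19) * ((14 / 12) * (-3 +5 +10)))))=171 / 112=1.53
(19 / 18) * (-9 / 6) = -19 / 12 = -1.58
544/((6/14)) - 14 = 3766/3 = 1255.33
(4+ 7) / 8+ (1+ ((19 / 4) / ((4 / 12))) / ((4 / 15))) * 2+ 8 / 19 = 8411 / 76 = 110.67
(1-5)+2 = -2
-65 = -65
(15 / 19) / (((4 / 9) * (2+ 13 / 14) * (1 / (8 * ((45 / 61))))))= 170100 / 47519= 3.58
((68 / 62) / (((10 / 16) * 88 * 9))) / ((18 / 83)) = 1411 / 138105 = 0.01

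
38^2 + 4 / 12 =4333 / 3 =1444.33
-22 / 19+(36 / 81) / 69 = -13586 / 11799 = -1.15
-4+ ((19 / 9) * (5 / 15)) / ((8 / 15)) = -193 / 72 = -2.68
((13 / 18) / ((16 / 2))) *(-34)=-221 / 72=-3.07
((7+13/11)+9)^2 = 35721/121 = 295.21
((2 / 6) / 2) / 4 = 1 / 24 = 0.04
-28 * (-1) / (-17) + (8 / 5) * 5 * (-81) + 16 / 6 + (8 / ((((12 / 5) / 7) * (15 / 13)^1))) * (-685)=-2218378 / 153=-14499.20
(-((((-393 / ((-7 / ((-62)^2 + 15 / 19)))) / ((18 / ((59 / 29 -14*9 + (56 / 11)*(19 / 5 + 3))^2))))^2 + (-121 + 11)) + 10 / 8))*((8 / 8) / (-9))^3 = 6873674565353178578126122309 / 546765287433750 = 12571526984850.96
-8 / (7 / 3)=-3.43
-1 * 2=-2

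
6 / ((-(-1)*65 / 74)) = 444 / 65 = 6.83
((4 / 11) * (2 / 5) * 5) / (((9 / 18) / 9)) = 144 / 11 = 13.09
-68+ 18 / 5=-322 / 5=-64.40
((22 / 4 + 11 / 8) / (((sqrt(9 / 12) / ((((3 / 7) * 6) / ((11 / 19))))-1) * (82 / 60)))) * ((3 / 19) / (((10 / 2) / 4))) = -4062960 / 6150943-457380 * sqrt(3) / 6150943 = -0.79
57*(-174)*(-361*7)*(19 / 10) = 238096467 / 5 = 47619293.40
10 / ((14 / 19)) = 95 / 7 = 13.57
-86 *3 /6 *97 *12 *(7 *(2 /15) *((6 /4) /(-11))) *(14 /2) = 2452548 /55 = 44591.78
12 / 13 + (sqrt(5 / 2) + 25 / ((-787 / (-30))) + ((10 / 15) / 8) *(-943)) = -9417505 / 122772 + sqrt(10) / 2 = -75.13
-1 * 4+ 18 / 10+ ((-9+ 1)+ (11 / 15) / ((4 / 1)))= -601 / 60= -10.02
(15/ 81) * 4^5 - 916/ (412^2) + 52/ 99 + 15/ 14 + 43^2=179997355807/ 88224444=2040.22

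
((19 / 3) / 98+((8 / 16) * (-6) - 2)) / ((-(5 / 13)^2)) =245219 / 7350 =33.36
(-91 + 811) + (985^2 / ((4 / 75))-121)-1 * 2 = 72769263 / 4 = 18192315.75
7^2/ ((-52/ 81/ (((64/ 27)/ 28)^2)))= -64/ 117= -0.55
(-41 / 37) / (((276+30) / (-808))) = 16564 / 5661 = 2.93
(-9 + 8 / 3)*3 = -19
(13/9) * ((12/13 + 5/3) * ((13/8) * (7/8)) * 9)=9191/192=47.87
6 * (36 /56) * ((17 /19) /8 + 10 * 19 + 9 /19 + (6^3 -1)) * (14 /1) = 1664523 /76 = 21901.62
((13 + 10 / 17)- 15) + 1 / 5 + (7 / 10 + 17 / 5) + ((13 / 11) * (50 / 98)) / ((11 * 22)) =16025077 / 5543615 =2.89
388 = 388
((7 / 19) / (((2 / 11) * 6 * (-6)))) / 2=-77 / 2736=-0.03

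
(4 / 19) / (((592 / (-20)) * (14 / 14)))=-5 / 703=-0.01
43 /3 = 14.33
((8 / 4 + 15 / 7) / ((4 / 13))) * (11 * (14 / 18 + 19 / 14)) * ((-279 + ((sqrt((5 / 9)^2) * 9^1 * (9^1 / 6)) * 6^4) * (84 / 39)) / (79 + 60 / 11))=28163770877 / 364168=77337.30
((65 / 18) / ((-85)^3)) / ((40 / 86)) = -559 / 44217000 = -0.00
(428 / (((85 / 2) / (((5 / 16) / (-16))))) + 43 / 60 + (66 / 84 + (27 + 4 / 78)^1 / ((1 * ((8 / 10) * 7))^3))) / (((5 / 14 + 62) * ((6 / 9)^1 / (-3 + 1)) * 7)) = -11802841 / 1176462560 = -0.01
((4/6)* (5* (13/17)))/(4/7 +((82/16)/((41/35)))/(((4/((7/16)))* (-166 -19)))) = 17239040/3847083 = 4.48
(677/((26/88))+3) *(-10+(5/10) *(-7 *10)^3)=-5115628770/13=-393509905.38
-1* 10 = -10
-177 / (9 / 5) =-295 / 3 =-98.33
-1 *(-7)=7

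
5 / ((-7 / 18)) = -90 / 7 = -12.86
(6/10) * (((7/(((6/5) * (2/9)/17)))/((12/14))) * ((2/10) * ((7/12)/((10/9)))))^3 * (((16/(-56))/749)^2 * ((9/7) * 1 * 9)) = 77394297393/468951040000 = 0.17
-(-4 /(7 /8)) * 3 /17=96 /119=0.81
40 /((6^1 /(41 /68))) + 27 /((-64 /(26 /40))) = 244499 /65280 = 3.75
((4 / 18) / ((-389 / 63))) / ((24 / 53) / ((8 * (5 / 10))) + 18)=-371 / 186720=-0.00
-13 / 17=-0.76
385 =385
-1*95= -95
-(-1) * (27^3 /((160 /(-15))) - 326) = -69481 /32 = -2171.28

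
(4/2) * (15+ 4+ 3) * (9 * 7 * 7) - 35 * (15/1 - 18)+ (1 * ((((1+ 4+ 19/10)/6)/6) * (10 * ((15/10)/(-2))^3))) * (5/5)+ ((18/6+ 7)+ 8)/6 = 4994865/256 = 19511.19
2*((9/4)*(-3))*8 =-108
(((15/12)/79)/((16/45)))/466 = 225/2356096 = 0.00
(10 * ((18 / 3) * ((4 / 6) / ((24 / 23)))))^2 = 13225 / 9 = 1469.44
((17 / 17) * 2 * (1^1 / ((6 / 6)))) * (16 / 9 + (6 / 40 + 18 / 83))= 32041 / 7470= 4.29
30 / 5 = 6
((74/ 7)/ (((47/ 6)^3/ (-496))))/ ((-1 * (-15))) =-2642688/ 3633805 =-0.73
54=54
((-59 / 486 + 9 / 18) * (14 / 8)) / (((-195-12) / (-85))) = 595 / 2187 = 0.27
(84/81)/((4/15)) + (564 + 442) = 9089/9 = 1009.89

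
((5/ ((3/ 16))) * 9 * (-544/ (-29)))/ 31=145.23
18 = 18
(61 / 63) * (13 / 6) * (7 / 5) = 793 / 270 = 2.94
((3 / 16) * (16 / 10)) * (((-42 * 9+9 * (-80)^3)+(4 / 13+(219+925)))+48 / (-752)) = -1689011895 / 1222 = -1382170.13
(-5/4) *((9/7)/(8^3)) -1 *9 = -129069/14336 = -9.00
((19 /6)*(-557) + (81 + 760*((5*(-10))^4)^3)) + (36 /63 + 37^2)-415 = 7792968749999999999969413 /42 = 185546874999999999999271.70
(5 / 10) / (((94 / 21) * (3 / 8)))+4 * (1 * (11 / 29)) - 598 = -812600 / 1363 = -596.18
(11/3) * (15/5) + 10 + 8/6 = 67/3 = 22.33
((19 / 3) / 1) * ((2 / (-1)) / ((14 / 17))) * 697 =-10720.52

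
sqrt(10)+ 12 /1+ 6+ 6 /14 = sqrt(10)+ 129 /7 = 21.59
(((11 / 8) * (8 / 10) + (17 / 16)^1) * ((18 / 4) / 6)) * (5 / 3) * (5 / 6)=865 / 384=2.25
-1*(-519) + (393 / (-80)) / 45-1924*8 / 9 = -4288793 / 3600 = -1191.33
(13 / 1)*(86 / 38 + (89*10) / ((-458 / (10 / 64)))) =3546777 / 139232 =25.47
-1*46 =-46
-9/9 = -1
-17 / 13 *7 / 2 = -119 / 26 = -4.58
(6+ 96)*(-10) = -1020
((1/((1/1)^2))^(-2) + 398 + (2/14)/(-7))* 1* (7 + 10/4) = 185725/49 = 3790.31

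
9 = 9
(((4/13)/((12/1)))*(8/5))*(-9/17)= -24/1105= -0.02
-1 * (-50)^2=-2500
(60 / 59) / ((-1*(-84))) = 0.01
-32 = -32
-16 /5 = -3.20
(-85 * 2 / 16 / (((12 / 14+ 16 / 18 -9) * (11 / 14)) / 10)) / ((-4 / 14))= -1311975 / 20108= -65.25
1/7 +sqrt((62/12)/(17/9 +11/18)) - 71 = -496/7 +sqrt(465)/15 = -69.42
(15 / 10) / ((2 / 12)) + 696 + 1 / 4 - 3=2809 / 4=702.25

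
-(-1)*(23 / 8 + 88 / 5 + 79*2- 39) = 5579 / 40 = 139.48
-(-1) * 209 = 209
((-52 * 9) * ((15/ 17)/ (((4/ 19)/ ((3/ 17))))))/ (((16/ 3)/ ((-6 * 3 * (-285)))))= -769769325/ 2312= -332945.21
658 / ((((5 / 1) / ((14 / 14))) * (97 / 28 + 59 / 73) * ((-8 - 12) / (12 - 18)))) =9.24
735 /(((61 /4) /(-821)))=-2413740 /61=-39569.51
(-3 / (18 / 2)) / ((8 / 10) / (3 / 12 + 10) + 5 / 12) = -820 / 1217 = -0.67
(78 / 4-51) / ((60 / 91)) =-1911 / 40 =-47.78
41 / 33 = 1.24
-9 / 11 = -0.82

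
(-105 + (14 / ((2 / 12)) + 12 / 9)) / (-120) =59 / 360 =0.16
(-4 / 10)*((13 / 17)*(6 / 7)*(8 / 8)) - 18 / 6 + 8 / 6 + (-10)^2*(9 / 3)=532057 / 1785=298.07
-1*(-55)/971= 55/971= 0.06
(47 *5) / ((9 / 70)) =16450 / 9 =1827.78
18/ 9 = 2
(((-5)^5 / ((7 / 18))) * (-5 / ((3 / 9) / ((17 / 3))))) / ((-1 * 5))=-136607.14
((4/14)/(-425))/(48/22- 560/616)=-11/20825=-0.00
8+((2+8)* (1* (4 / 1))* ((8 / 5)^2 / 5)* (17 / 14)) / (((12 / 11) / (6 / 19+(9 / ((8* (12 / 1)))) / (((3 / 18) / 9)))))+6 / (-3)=128.60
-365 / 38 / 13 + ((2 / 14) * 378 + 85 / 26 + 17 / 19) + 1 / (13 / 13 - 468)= 57.42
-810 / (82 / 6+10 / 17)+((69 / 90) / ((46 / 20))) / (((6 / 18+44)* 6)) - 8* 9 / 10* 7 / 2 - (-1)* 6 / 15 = -236761369 / 2900730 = -81.62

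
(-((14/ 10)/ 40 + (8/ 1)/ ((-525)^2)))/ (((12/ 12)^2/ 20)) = -0.70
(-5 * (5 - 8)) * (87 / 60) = 87 / 4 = 21.75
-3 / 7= -0.43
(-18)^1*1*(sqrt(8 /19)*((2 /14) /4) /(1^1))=-9*sqrt(38) /133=-0.42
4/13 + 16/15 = 268/195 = 1.37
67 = 67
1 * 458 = 458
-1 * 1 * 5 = -5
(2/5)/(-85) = -2/425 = -0.00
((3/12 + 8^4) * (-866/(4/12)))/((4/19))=-404398185/8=-50549773.12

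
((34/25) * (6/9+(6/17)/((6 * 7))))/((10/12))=964/875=1.10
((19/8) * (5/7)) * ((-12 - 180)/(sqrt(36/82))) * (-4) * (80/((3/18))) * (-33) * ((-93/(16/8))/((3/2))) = 746380800 * sqrt(82)/7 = 965537943.39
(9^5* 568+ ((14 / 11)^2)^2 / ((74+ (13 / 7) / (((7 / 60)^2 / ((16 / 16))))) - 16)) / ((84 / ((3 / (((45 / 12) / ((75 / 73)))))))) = 81876335624763040 / 249487281197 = 328178.40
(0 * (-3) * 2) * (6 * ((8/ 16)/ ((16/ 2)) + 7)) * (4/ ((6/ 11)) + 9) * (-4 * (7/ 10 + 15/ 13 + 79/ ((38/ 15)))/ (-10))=0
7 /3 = 2.33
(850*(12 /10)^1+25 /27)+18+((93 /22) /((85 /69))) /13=682093069 /656370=1039.19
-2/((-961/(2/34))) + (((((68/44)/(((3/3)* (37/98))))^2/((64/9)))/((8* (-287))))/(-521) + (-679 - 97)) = -5741882867739349729/7399334778546304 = -776.00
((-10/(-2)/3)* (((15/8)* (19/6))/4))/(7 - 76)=-475/13248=-0.04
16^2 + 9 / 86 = 22025 / 86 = 256.10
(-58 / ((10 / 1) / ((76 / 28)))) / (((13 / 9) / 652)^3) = -111332487949632 / 76895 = -1447850808.89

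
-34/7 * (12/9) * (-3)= 136/7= 19.43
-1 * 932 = -932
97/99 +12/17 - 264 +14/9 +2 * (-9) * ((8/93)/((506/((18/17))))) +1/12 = -1251235723/4799916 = -260.68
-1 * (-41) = 41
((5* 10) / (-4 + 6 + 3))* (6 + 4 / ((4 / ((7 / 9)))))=610 / 9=67.78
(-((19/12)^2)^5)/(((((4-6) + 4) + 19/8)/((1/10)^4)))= -6131066257801/2708884684800000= -0.00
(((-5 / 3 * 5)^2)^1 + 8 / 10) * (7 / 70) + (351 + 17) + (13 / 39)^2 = 168811 / 450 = 375.14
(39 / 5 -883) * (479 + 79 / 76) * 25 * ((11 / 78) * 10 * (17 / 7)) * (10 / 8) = -155492066125 / 3458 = -44965895.35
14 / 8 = 1.75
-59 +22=-37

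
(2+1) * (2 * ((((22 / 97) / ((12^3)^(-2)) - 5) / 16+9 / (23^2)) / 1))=104251917585 / 410504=253960.78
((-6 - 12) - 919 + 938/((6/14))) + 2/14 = 26288/21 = 1251.81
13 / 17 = 0.76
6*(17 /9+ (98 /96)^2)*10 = 11255 /64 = 175.86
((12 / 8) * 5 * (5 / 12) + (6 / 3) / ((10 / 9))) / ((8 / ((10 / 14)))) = 197 / 448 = 0.44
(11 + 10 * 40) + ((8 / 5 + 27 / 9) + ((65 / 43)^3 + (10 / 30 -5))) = 494200523 / 1192605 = 414.39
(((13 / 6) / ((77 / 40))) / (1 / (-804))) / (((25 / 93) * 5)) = -1296048 / 1925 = -673.27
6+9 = 15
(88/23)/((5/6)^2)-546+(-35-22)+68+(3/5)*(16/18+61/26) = -527.55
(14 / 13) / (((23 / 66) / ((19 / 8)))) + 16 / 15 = 75403 / 8970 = 8.41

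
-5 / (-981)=5 / 981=0.01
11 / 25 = 0.44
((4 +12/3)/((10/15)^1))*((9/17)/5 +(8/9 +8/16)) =4574/255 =17.94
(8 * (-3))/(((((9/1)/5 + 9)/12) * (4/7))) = -140/3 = -46.67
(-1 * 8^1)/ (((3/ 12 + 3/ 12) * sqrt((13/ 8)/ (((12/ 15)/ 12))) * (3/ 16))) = -512 * sqrt(390)/ 585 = -17.28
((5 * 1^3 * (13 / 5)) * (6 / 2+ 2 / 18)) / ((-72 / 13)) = -1183 / 162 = -7.30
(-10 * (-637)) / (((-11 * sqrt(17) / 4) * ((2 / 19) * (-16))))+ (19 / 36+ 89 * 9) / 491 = 335.20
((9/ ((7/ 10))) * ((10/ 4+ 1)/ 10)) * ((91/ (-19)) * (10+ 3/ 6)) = -226.30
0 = 0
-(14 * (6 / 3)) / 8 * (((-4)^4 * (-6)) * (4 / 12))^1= 1792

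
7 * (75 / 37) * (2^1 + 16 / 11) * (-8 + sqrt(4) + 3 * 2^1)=0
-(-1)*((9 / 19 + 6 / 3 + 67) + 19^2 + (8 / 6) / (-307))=7532783 / 17499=430.47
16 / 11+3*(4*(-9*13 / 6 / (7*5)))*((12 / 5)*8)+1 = -242379 / 1925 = -125.91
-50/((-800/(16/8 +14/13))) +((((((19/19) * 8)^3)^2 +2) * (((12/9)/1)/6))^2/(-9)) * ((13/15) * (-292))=3014418207378491/31590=95423178454.53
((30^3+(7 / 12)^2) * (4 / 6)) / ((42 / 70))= 30000.38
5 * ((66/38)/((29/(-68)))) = -11220/551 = -20.36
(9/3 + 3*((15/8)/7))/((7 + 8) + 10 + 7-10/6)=639/5096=0.13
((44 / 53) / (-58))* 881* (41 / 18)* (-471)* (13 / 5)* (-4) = -3243810284 / 23055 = -140698.78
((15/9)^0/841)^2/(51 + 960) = 1/715061091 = 0.00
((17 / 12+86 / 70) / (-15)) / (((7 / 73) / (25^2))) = -2027575 / 1764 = -1149.42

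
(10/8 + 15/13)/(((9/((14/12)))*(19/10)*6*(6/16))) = 4375/60021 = 0.07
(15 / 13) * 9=10.38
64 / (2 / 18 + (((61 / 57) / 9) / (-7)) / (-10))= 2298240 / 4051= 567.33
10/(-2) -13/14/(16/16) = -83/14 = -5.93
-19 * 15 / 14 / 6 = -95 / 28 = -3.39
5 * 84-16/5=2084/5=416.80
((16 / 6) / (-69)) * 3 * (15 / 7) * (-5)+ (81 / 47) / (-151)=1406359 / 1142617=1.23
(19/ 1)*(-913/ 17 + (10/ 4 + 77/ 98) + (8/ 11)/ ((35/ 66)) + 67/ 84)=-6545747/ 7140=-916.77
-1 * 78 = -78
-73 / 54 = -1.35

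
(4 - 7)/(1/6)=-18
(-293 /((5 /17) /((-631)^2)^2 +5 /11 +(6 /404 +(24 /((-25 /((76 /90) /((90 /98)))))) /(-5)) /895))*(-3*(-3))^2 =-10732474699277512956937593750 /205650054411633833598559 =-52188.05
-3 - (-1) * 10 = 7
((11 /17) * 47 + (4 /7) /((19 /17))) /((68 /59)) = 4125103 /153748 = 26.83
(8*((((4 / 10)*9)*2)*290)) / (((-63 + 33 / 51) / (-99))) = 7028208 / 265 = 26521.54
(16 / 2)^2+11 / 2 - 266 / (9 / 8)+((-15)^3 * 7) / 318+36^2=503122 / 477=1054.76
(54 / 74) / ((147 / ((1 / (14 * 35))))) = 9 / 888370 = 0.00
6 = 6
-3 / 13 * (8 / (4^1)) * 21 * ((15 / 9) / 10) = -1.62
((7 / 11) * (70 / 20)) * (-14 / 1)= -343 / 11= -31.18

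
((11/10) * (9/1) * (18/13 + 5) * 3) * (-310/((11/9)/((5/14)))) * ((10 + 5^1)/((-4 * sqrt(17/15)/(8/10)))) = 9378585 * sqrt(255)/3094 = 48404.65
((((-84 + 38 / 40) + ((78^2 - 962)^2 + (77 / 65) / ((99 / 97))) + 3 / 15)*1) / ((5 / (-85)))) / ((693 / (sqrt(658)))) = -1043620435919*sqrt(658) / 1621620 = -16508454.97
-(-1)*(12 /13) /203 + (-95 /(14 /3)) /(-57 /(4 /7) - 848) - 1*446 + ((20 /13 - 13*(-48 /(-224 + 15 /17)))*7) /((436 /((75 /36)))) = -22137789737807293 /49634512574556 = -446.02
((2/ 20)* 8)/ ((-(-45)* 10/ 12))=8/ 375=0.02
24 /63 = 8 /21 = 0.38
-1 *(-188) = 188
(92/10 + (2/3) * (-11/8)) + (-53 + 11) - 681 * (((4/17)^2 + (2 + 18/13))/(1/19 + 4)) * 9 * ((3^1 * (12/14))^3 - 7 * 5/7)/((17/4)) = -1490485458063577/101210649540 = -14726.57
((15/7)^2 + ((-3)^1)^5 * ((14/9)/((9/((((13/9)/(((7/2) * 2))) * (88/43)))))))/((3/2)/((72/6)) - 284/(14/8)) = 664696/8200143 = 0.08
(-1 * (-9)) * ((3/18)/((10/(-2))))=-3/10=-0.30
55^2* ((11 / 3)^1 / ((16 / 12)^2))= 99825 / 16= 6239.06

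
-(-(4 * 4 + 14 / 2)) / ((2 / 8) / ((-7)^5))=-1546244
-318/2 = -159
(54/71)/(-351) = -2/923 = -0.00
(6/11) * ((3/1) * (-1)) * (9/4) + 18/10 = -207/110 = -1.88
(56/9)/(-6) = -28/27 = -1.04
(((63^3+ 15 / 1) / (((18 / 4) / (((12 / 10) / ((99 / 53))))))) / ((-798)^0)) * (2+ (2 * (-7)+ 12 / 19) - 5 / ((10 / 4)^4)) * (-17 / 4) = 2050583752016 / 1175625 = 1744249.87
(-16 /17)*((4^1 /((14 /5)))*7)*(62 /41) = -9920 /697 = -14.23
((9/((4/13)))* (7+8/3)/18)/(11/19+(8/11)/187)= 14734291/546696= 26.95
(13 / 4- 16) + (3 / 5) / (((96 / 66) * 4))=-4047 / 320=-12.65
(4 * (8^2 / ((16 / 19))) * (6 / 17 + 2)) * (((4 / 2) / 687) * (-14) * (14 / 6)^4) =-817492480 / 945999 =-864.16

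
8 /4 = 2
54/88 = 27/44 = 0.61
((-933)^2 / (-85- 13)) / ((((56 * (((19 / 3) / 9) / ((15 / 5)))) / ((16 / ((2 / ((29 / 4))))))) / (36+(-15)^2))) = -533687230521 / 52136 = -10236443.73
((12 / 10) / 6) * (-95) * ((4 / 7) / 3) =-76 / 21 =-3.62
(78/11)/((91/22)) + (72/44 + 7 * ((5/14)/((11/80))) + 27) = 48.53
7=7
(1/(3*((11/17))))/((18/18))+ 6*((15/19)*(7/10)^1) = 2402/627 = 3.83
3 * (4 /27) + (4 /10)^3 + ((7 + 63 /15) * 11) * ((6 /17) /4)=217624 /19125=11.38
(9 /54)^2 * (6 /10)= 1 /60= 0.02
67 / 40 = 1.68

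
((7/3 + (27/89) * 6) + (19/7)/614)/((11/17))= 81116435/12623226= 6.43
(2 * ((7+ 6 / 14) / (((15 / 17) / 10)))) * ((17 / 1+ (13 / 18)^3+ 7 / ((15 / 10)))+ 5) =9958702 / 2187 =4553.59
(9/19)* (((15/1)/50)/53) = 27/10070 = 0.00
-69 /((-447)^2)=-23 /66603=-0.00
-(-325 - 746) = 1071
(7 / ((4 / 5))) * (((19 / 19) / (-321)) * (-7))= 245 / 1284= 0.19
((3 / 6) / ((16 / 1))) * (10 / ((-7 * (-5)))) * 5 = 0.04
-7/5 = -1.40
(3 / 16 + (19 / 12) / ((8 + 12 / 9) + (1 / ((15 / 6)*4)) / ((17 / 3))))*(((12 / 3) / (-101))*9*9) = -116073 / 101404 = -1.14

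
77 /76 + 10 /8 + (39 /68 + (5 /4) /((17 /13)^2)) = 19590 /5491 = 3.57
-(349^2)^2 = -14835483601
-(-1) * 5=5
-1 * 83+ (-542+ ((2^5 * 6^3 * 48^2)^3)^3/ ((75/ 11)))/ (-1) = -241572374653762219603573969505468086288857838173281658400413831981/ 25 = -9662894986150488784142959000000000000000000000000000000000000000.00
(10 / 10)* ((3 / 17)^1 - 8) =-7.82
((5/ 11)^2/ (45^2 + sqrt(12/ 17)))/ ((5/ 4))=229500/ 2811661391- 40*sqrt(51)/ 8434984173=0.00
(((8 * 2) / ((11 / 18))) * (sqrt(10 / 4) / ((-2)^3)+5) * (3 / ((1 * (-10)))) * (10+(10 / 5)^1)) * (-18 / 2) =46656 / 11 -2916 * sqrt(10) / 55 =4073.80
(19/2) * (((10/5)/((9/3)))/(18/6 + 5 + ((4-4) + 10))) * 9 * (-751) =-14269/6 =-2378.17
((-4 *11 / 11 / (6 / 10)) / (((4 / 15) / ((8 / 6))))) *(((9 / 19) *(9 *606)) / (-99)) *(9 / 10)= 163620 / 209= 782.87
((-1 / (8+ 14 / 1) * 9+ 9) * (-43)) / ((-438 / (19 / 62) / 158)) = 4066209 / 99572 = 40.84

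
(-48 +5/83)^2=15832441/6889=2298.22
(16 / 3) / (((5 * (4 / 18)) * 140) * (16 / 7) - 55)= 48 / 2705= 0.02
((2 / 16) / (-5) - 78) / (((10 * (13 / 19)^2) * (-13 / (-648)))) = -91261161 / 109850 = -830.78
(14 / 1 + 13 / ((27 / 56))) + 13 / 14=15835 / 378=41.89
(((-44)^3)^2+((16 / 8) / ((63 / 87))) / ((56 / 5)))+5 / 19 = 81067538404927 / 11172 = 7256313856.51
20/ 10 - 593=-591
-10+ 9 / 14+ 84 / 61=-7.98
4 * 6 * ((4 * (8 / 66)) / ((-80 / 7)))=-56 / 55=-1.02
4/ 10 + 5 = 27/ 5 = 5.40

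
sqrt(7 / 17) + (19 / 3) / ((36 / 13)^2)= sqrt(119) / 17 + 3211 / 3888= 1.47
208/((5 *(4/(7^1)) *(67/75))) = 81.49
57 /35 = 1.63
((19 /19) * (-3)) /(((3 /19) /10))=-190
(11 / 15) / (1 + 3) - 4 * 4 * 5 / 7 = -4723 / 420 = -11.25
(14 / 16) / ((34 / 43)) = 301 / 272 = 1.11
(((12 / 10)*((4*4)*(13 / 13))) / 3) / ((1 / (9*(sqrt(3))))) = 99.77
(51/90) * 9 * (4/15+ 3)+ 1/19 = 15877/950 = 16.71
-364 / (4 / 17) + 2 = -1545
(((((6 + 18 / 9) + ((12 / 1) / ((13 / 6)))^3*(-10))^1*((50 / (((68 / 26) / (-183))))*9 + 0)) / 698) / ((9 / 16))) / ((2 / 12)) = 815792918400 / 1002677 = 813614.87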